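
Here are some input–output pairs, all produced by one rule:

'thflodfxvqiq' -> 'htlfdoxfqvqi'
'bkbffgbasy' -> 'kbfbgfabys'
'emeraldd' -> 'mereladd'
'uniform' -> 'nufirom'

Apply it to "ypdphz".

pypdzh

The rule is to swap each adjacent pair of characters (1↔2, 3↔4, ...).
Applying that to "ypdphz" gives "pypdzh".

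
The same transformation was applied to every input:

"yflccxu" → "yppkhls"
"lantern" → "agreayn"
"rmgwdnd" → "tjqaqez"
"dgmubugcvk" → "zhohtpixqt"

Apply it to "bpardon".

In each case the input is transformed by: shift every letter 13 places forward in the alphabet (wrapping around) — i.e. ROT13, then move the first 2 characters to the end (rotate left by 2).
"bpardon" → "ocneqba" → "neqbaoc".

neqbaoc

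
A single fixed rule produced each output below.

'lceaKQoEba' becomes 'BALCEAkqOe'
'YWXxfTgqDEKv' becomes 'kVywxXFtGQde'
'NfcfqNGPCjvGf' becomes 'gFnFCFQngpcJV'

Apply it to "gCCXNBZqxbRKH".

khGccxnbzQXBr

Looking at the pairs, the operation is to flip the case of every letter, then move the last 2 characters to the front (rotate right by 2).
Working it through for "gCCXNBZqxbRKH": intermediate "GccxnbzQXBrkh", final "khGccxnbzQXBr".
(Check on "YWXxfTgqDEKv": → "ywxXFtGQdekV" → "kVywxXFtGQde" ✓)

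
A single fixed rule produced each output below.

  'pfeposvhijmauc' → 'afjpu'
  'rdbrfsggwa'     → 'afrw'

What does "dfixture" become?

What's happening: sort the characters into alphabetical order, then keep one character in every 3, starting at position 1 (positions 1st, 4th, 7th, ...).
Working it through for "dfixture": intermediate "defirtux", final "diu".

diu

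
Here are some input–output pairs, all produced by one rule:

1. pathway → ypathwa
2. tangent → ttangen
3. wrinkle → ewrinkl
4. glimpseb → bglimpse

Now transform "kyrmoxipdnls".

Rule — move the last character to the front.
"kyrmoxipdnls" → "skyrmoxipdnl".

skyrmoxipdnl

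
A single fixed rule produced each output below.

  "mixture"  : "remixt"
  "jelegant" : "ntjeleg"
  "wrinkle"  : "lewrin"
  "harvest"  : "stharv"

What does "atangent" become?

ntatang

The pattern: move the last 3 characters to the front (rotate right by 3), then delete the first character.
For "atangent", step one produces "entatang"; step two turns that into "ntatang".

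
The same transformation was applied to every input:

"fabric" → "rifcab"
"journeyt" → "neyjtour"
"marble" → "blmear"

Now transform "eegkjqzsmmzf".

zsmmzefegkjq

The pattern: swap the first and last characters, then swap the front and back halves of the string.
So "eegkjqzsmmzf" becomes "zsmmzefegkjq".
(Check on "fabric": → "cabrif" → "rifcab" ✓)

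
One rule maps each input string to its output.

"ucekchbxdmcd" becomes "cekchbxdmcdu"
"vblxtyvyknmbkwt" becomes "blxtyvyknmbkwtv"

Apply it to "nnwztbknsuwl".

nwztbknsuwln

Rule — move the first character to the end.
"nnwztbknsuwl" → "nwztbknsuwln".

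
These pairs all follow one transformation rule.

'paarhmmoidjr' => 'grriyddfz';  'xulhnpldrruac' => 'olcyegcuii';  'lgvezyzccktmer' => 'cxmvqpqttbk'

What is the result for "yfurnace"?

pwlie

Looking at the pairs, the operation is to shift every letter 9 places backward in the alphabet (wrapping around), then delete the last 3 characters.
Applying both steps to "yfurnace": "pwliertv", then "pwlie".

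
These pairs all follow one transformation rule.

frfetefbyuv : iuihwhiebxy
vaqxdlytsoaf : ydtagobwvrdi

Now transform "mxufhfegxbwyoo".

paxikihjaezbrr

In each case the input is transformed by: shift every letter 3 places forward in the alphabet (wrapping around).
Doing the same to "mxufhfegxbwyoo": "paxikihjaezbrr".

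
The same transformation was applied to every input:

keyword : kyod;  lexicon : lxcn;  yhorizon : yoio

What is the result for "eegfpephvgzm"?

egppvz

In each case the input is transformed by: keep every other character starting from the first (positions 1st, 3rd, 5th, ...).
Applying that to "eegfpephvgzm" gives "egppvz".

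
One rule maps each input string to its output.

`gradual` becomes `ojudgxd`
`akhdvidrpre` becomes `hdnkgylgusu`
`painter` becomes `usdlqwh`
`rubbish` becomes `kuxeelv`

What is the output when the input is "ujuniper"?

uxmxqlsh

In each case the input is transformed by: move the last character to the front, then shift every letter 3 places forward in the alphabet (wrapping around).
Applying both steps to "ujuniper": "rujunipe", then "uxmxqlsh".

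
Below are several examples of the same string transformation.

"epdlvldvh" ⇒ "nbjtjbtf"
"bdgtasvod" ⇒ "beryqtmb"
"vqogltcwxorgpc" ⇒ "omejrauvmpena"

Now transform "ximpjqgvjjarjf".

gknhoethhyphd

Rule — delete the first character, then shift every letter 2 places backward in the alphabet (wrapping around).
Applying both steps to "ximpjqgvjjarjf": "impjqgvjjarjf", then "gknhoethhyphd".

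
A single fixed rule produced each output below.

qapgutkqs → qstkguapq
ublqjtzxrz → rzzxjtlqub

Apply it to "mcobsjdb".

The rule is to reverse the string, then swap each adjacent pair of characters (1↔2, 3↔4, ...).
"mcobsjdb" → "bdjsbocm" → "dbsjobmc".
(Check on "ublqjtzxrz": → "zrxztjqlbu" → "rzzxjtlqub" ✓)

dbsjobmc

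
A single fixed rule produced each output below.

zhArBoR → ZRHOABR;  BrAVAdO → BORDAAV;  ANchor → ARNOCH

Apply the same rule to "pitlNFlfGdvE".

Rule — take characters alternately from the front and the back (1st, last, 2nd, 2nd-last, ...), then convert every letter to uppercase.
On "pitlNFlfGdvE": the first step gives "pEivtdlGNfFl", and the second then gives "PEIVTDLGNFFL".

PEIVTDLGNFFL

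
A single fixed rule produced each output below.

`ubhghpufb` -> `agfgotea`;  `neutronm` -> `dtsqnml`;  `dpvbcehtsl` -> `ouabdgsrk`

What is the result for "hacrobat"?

zbqnazs

The pattern: shift every letter 1 place backward in the alphabet (wrapping around), then delete the first character.
"hacrobat" → "zbqnazs".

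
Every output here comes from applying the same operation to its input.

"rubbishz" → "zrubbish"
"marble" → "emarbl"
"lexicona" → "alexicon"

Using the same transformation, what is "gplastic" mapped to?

cgplasti

Each output is the input with this applied: move the last character to the front.
For "gplastic" the result is "cgplasti".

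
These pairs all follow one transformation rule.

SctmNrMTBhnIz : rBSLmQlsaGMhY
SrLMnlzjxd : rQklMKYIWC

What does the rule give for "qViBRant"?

The rule is to shift every letter 1 place backward in the alphabet (wrapping around), then flip the case of every letter.
For "qViBRant", step one produces "pUhAQzms"; step two turns that into "PuHaqZMS".

PuHaqZMS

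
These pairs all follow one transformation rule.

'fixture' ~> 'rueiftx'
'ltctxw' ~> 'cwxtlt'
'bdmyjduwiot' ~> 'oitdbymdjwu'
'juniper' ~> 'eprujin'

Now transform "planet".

In each case the input is transformed by: swap each adjacent pair of characters (1↔2, 3↔4, ...), then move the last 3 characters to the front (rotate right by 3).
For "planet", step one produces "lpnate"; step two turns that into "atelpn".

atelpn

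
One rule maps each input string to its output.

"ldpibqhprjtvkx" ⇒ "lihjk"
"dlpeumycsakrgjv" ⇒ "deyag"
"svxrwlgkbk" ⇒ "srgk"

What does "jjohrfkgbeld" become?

jhke

Looking at the pairs, the operation is to keep one character in every 3, starting at position 1 (positions 1st, 4th, 7th, ...).
For "jjohrfkgbeld" the result is "jhke".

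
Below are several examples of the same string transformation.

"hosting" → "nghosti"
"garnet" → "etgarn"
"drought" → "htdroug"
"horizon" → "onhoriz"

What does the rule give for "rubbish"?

The rule is to move the last 2 characters to the front (rotate right by 2).
Doing the same to "rubbish": "shrubbi".

shrubbi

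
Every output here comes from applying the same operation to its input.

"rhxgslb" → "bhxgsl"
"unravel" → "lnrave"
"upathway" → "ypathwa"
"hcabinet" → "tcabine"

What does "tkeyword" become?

dkeywor

Rule — delete the first character, then move the last character to the front.
On "tkeyword": the first step gives "keyword", and the second then gives "dkeywor".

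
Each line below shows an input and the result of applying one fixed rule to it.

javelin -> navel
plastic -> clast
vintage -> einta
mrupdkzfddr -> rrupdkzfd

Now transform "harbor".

The rule is to swap the first and last characters, then delete the last 2 characters.
Working it through for "harbor": intermediate "rarboh", final "rarb".

rarb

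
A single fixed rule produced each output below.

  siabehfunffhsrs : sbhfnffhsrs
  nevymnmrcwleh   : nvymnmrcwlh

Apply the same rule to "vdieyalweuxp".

vdylwxp

The transformation: remove every vowel.
Doing the same to "vdieyalweuxp": "vdylwxp".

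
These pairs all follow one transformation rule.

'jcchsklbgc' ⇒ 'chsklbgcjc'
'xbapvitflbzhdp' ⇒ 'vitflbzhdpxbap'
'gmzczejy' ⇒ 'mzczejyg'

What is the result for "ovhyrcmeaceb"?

yrcmeacebovh

Rule — move the last 3 characters to the front (rotate right by 3), then swap the front and back halves of the string.
Working it through for "ovhyrcmeaceb": intermediate "cebovhyrcmea", final "yrcmeacebovh".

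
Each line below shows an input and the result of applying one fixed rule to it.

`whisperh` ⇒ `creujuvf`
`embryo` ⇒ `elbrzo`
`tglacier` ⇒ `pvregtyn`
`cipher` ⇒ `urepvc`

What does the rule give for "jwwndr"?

The transformation: swap the front and back halves of the string, then shift every letter 13 places forward in the alphabet (wrapping around) — i.e. ROT13.
Applying both steps to "jwwndr": "ndrjww", then "aqewjj".
(Check on "tglacier": → "ciertgla" → "pvregtyn" ✓)

aqewjj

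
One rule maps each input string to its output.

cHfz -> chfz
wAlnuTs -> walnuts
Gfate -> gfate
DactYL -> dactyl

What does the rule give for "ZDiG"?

zdig

Looking at the pairs, the operation is to convert every letter to lowercase.
Applying that to "ZDiG" gives "zdig".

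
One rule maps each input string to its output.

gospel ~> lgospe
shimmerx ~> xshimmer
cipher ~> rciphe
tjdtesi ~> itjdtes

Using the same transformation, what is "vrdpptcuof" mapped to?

The transformation: move the last character to the front.
Doing the same to "vrdpptcuof": "fvrdpptcuo".

fvrdpptcuo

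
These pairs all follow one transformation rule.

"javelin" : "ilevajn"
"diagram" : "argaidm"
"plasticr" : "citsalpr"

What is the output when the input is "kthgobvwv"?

wvboghtkv

Each output is the input with this applied: reverse the string, then move the first character to the end.
Starting from "kthgobvwv": after the first operation, "vwvboghtk"; after the second, "wvboghtkv".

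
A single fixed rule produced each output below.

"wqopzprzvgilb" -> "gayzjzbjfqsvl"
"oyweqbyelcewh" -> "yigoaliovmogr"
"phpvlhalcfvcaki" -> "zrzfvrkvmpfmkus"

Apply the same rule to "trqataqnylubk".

dbakdkaxivelu

The pattern: shift every letter 10 places forward in the alphabet (wrapping around).
For "trqataqnylubk" the result is "dbakdkaxivelu".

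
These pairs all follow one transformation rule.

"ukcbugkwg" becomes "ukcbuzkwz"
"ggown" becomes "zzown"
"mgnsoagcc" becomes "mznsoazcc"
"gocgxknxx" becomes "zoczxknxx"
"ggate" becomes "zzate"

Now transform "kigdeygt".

kizdeyzt

What's happening: replace every "g" with "z".
So "kigdeygt" becomes "kizdeyzt".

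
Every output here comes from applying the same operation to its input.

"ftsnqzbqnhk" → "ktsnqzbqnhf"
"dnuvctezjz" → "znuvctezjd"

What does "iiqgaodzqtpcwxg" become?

giqgaodzqtpcwxi

The rule is to swap the first and last characters.
So "iiqgaodzqtpcwxg" becomes "giqgaodzqtpcwxi".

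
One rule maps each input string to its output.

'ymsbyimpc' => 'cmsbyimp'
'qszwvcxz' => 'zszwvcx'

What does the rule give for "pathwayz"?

Looking at the pairs, the operation is to swap the first and last characters, then delete the last character.
"pathwayz" → "zathwayp" → "zathway".
(Check on "qszwvcxz": → "zszwvcxq" → "zszwvcx" ✓)

zathway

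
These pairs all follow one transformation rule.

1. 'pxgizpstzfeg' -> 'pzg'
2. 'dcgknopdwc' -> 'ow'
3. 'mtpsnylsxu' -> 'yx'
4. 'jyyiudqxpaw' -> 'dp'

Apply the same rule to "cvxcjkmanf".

What's happening: delete the first 3 characters, then keep one character in every 3, starting at position 3 (positions 3rd, 6th, 9th, ...).
On "cvxcjkmanf": the first step gives "cjkmanf", and the second then gives "kn".

kn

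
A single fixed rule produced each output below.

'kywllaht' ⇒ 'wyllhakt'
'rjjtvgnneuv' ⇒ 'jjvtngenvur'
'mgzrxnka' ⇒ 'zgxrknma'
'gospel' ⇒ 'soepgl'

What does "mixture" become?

In each case the input is transformed by: move the first character to the end, then swap each adjacent pair of characters (1↔2, 3↔4, ...).
Working it through for "mixture": intermediate "ixturem", final "xiuterm".
(Check on "rjjtvgnneuv": → "jjtvgnneuvr" → "jjvtngenvur" ✓)

xiuterm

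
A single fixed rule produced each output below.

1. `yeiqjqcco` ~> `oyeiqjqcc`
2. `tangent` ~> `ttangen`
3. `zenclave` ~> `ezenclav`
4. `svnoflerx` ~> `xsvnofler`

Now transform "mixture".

The rule is to move the last character to the front.
So "mixture" becomes "emixtur".

emixtur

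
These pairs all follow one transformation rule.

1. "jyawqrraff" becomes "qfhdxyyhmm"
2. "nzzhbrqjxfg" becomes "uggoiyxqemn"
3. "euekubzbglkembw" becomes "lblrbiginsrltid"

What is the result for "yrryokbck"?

The transformation: shift every letter 7 places forward in the alphabet (wrapping around).
"yrryokbck" → "fyyfvrijr".

fyyfvrijr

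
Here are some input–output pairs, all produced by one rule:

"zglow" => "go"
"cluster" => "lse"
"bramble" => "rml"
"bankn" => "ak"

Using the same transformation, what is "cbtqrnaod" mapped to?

bqno

The rule is to keep every other character starting from the second (positions 2nd, 4th, 6th, ...).
Doing the same to "cbtqrnaod": "bqno".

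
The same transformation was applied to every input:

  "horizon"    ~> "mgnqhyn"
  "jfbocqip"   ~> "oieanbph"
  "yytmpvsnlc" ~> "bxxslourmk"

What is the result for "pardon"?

Looking at the pairs, the operation is to shift every letter 1 place backward in the alphabet (wrapping around), then move the last character to the front.
"pardon" → "ozqcnm" → "mozqcn".

mozqcn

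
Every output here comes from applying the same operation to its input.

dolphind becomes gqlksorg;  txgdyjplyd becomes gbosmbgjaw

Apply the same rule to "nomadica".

Looking at the pairs, the operation is to reverse the string, then shift every letter 3 places forward in the alphabet (wrapping around).
On "nomadica": the first step gives "acidamon", and the second then gives "dflgdprq".

dflgdprq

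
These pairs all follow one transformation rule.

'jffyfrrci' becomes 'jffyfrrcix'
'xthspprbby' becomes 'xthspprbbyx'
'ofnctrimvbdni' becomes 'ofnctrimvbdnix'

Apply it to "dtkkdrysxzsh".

In each case the input is transformed by: append "x".
Doing the same to "dtkkdrysxzsh": "dtkkdrysxzshx".

dtkkdrysxzshx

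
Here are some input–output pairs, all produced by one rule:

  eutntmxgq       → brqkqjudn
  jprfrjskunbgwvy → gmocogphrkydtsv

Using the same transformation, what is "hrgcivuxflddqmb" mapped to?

eodzfsruciaanjy

In each case the input is transformed by: shift every letter 3 places backward in the alphabet (wrapping around).
For "hrgcivuxflddqmb" the result is "eodzfsruciaanjy".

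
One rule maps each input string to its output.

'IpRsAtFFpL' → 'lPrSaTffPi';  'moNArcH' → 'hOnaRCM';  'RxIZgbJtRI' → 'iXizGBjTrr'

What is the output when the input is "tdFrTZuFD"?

dDfRtzUfT

Each output is the input with this applied: swap the first and last characters, then flip the case of every letter.
For "tdFrTZuFD", step one produces "DdFrTZuFt"; step two turns that into "dDfRtzUfT".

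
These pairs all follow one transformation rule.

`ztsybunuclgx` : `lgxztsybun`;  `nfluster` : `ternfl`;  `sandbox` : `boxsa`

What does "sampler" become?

lersa

In each case the input is transformed by: move the last 3 characters to the front (rotate right by 3), then delete the last 2 characters.
Working it through for "sampler": intermediate "lersamp", final "lersa".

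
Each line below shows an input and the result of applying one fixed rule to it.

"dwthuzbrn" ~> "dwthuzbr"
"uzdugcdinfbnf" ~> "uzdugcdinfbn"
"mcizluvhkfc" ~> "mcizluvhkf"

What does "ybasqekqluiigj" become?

ybasqekqluiig

Rule — delete the last character.
On "ybasqekqluiigj" that produces "ybasqekqluiig".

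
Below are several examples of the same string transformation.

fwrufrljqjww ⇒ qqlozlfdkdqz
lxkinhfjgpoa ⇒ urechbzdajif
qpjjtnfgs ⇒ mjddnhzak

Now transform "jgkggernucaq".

The rule is to shift every letter 6 places backward in the alphabet (wrapping around), then swap the first and last characters.
Applying both steps to "jgkggernucaq": "daeaaylhowuk", then "kaeaaylhowud".

kaeaaylhowud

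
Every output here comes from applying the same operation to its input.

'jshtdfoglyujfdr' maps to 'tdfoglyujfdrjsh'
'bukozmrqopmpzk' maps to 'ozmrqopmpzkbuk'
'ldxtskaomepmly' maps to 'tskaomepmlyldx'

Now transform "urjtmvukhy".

tmvukhyurj

The rule is to move the first 3 characters to the end (rotate left by 3).
Doing the same to "urjtmvukhy": "tmvukhyurj".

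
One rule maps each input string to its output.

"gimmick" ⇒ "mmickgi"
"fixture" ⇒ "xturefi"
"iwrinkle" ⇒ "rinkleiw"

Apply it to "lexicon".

The transformation: move the first 2 characters to the end (rotate left by 2).
Doing the same to "lexicon": "xiconle".

xiconle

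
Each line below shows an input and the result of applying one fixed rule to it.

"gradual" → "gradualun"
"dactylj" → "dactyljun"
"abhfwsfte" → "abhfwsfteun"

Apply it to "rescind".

rescindun

Looking at the pairs, the operation is to append "un".
For "rescind" the result is "rescindun".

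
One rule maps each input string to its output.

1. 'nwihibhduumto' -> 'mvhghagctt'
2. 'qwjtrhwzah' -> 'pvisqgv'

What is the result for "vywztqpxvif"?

uxvyspow

Looking at the pairs, the operation is to delete the last 3 characters, then shift every letter 1 place backward in the alphabet (wrapping around).
"vywztqpxvif" → "vywztqpx" → "uxvyspow".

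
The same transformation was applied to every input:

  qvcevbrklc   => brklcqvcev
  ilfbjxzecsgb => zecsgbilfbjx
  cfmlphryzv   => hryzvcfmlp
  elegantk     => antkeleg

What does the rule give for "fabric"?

ricfab

The rule is to swap the front and back halves of the string.
On "fabric" that produces "ricfab".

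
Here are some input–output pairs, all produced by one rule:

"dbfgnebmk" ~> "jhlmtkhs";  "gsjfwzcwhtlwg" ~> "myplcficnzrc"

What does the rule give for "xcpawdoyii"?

divgcjueo

In each case the input is transformed by: delete the last character, then shift every letter 6 places forward in the alphabet (wrapping around).
On "xcpawdoyii": the first step gives "xcpawdoyi", and the second then gives "divgcjueo".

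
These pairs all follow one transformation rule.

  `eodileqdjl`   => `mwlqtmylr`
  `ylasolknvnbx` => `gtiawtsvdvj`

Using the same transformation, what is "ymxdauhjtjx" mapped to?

The pattern: delete the last character, then shift every letter 8 places forward in the alphabet (wrapping around).
Starting from "ymxdauhjtjx": after the first operation, "ymxdauhjtj"; after the second, "guflicprbr".

guflicprbr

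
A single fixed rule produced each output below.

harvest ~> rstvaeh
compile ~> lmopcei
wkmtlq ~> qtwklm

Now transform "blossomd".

Rule — sort the characters into alphabetical order, then move the first 3 characters to the end (rotate left by 3).
Working it through for "blossomd": intermediate "bdlmooss", final "moossbdl".

moossbdl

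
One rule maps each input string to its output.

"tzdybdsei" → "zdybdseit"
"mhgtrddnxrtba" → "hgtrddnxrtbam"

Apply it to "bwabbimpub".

wabbimpubb

The transformation: move the first character to the end.
"bwabbimpub" → "wabbimpubb".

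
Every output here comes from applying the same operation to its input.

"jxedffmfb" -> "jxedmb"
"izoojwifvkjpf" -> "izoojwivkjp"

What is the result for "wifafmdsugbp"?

The rule is to remove every "f".
"wifafmdsugbp" → "wiamdsugbp".

wiamdsugbp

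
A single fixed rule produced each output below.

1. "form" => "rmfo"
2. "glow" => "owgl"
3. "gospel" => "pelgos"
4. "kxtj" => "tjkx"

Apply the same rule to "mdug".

In each case the input is transformed by: swap the front and back halves of the string.
For "mdug" the result is "ugmd".

ugmd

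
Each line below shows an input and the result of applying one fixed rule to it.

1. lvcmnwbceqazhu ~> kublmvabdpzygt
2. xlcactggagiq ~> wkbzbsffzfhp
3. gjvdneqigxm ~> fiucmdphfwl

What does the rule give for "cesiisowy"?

In each case the input is transformed by: shift every letter 1 place backward in the alphabet (wrapping around).
Doing the same to "cesiisowy": "bdrhhrnvx".

bdrhhrnvx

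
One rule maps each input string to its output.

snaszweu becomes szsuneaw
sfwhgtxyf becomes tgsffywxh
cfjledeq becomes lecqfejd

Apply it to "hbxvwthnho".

wthobhxnvh

Looking at the pairs, the operation is to take characters alternately from the front and the back (1st, last, 2nd, 2nd-last, ...), then move the last 2 characters to the front (rotate right by 2).
"hbxvwthnho" → "hobhxnvhwt" → "wthobhxnvh".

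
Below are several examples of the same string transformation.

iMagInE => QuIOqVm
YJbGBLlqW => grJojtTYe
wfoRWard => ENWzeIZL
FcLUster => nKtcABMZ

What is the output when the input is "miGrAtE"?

The pattern: shift every letter 8 places forward in the alphabet (wrapping around), then flip the case of every letter.
Applying both steps to "miGrAtE": "uqOzIbM", then "UQoZiBm".
(Check on "iMagInE": → "qUioQvM" → "QuIOqVm" ✓)

UQoZiBm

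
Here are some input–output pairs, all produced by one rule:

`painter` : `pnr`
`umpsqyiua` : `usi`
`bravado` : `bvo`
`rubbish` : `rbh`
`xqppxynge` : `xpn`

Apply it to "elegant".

egt

What's happening: keep one character in every 3, starting at position 1 (positions 1st, 4th, 7th, ...).
For "elegant" the result is "egt".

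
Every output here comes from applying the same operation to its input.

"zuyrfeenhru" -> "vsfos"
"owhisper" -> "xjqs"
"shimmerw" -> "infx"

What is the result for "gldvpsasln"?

mwtto

Each output is the input with this applied: shift every letter 1 place forward in the alphabet (wrapping around), then keep every other character starting from the second (positions 2nd, 4th, 6th, ...).
On "gldvpsasln": the first step gives "hmewqtbtmo", and the second then gives "mwtto".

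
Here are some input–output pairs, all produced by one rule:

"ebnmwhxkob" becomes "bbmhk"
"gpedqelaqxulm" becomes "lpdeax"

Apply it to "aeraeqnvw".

The rule is to keep every other character starting from the second (positions 2nd, 4th, 6th, ...), then move the last character to the front.
For "aeraeqnvw", step one produces "eaqv"; step two turns that into "veaq".
(Check on "gpedqelaqxulm": → "pdeaxl" → "lpdeax" ✓)

veaq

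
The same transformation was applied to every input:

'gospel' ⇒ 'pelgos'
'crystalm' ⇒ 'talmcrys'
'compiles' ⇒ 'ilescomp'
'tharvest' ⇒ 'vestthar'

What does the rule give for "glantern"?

ternglan

What's happening: swap the front and back halves of the string.
Doing the same to "glantern": "ternglan".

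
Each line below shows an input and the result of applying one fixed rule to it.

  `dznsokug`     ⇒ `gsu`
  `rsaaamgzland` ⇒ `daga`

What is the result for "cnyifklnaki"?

iilk

The pattern: swap the first and last characters, then keep one character in every 3, starting at position 1 (positions 1st, 4th, 7th, ...).
Starting from "cnyifklnaki": after the first operation, "inyifklnakc"; after the second, "iilk".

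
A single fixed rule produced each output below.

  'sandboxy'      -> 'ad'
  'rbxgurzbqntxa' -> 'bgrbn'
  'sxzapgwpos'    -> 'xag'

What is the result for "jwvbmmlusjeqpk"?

wbmuj

The rule is to delete the last 3 characters, then keep every other character starting from the second (positions 2nd, 4th, 6th, ...).
"jwvbmmlusjeqpk" → "wbmuj".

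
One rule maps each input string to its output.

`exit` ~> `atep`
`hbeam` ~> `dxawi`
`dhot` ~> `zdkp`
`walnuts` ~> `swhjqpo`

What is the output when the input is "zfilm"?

Looking at the pairs, the operation is to shift every letter 4 places backward in the alphabet (wrapping around).
On "zfilm" that produces "vbehi".

vbehi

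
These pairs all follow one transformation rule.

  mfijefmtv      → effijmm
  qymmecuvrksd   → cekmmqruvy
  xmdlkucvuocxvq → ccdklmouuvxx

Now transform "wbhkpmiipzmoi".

bhiikmmppwz

Each output is the input with this applied: delete the last 2 characters, then sort the characters into alphabetical order.
Doing the same to "wbhkpmiipzmoi": "bhiikmmppwz".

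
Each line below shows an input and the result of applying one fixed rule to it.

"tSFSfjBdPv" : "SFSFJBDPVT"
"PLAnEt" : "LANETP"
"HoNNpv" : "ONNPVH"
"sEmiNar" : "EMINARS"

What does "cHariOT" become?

HARIOTC

Looking at the pairs, the operation is to move the first character to the end, then convert every letter to uppercase.
For "cHariOT" the result is "HARIOTC".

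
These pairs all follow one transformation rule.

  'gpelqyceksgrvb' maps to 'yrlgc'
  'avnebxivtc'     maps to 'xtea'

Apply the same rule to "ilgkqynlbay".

The pattern: sort the characters into reverse alphabetical order, then keep one character in every 3, starting at position 1 (positions 1st, 4th, 7th, ...).
Applying both steps to "ilgkqynlbay": "yyqnllkigba", then "ynkb".

ynkb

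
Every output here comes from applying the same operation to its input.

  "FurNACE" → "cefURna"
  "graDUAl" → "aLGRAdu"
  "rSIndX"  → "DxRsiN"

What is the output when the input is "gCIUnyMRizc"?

ZCGciuNYmrI

The pattern: flip the case of every letter, then move the last 2 characters to the front (rotate right by 2).
"gCIUnyMRizc" → "GciuNYmrIZC" → "ZCGciuNYmrI".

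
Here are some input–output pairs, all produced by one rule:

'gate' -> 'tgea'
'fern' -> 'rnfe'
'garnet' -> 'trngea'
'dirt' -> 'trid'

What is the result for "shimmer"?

What's happening: sort the characters into reverse alphabetical order.
Doing the same to "shimmer": "srmmihe".

srmmihe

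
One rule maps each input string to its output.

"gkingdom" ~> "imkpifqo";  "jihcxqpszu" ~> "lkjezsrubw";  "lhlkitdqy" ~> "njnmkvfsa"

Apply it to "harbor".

Looking at the pairs, the operation is to shift every letter 2 places forward in the alphabet (wrapping around).
So "harbor" becomes "jctdqt".

jctdqt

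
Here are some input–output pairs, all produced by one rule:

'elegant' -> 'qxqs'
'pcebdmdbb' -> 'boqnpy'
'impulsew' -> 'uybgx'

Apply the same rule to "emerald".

What's happening: shift every letter 12 places forward in the alphabet (wrapping around), then delete the last 3 characters.
For "emerald" the result is "qyqd".
(Check on "impulsew": → "uybgxeqi" → "uybgx" ✓)

qyqd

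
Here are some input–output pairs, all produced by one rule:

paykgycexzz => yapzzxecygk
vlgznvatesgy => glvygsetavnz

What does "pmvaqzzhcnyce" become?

The rule is to reverse the string, then move the last 3 characters to the front (rotate right by 3).
Starting from "pmvaqzzhcnyce": after the first operation, "ecynchzzqavmp"; after the second, "vmpecynchzzqa".

vmpecynchzzqa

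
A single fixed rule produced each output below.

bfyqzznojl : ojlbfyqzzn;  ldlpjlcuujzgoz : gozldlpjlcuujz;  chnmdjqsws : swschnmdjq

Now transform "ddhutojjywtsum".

The rule is to move the last 3 characters to the front (rotate right by 3).
On "ddhutojjywtsum" that produces "sumddhutojjywt".

sumddhutojjywt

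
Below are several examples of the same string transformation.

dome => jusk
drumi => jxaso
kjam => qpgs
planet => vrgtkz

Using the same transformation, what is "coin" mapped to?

iuot

The transformation: shift every letter 6 places forward in the alphabet (wrapping around).
For "coin" the result is "iuot".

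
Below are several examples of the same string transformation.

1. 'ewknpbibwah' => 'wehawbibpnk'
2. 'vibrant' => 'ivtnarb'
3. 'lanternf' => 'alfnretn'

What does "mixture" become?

In each case the input is transformed by: move the first 2 characters to the end (rotate left by 2), then reverse the string.
"mixture" → "xturemi" → "imerutx".

imerutx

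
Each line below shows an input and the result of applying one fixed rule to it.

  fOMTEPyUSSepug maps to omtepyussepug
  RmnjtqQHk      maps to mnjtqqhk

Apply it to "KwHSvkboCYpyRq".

The pattern: delete the first character, then convert every letter to lowercase.
On "KwHSvkboCYpyRq": the first step gives "wHSvkboCYpyRq", and the second then gives "whsvkbocypyrq".
(Check on "fOMTEPyUSSepug": → "OMTEPyUSSepug" → "omtepyussepug" ✓)

whsvkbocypyrq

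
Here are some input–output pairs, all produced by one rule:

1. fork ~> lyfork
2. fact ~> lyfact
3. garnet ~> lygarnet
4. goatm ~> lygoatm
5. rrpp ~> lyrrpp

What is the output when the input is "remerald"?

What's happening: prepend "ly".
Applying that to "remerald" gives "lyremerald".

lyremerald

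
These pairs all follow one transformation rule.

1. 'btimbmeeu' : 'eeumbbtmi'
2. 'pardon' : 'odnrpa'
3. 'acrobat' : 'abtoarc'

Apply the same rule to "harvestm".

tsmehvar

The pattern: move the last 2 characters to the front (rotate right by 2), then take characters alternately from the front and the back (1st, last, 2nd, 2nd-last, ...).
Starting from "harvestm": after the first operation, "tmharves"; after the second, "tsmehvar".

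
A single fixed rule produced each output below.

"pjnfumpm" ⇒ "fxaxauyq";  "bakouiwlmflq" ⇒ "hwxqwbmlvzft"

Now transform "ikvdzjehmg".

Rule — swap the front and back halves of the string, then shift every letter 11 places forward in the alphabet (wrapping around).
Applying both steps to "ikvdzjehmg": "jehmgikvdz", then "upsxrtvgok".

upsxrtvgok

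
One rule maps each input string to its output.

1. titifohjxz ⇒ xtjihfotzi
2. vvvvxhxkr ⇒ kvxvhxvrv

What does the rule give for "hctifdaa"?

The pattern: take characters alternately from the front and the back (1st, last, 2nd, 2nd-last, ...), then move the first 3 characters to the end (rotate left by 3).
Starting from "hctifdaa": after the first operation, "hacatdif"; after the second, "atdifhac".

atdifhac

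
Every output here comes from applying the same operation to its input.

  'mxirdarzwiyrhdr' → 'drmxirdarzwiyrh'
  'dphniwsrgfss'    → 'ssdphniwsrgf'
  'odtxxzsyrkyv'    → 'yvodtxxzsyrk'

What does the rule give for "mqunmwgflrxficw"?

The transformation: move the last 2 characters to the front (rotate right by 2).
On "mqunmwgflrxficw" that produces "cwmqunmwgflrxfi".

cwmqunmwgflrxfi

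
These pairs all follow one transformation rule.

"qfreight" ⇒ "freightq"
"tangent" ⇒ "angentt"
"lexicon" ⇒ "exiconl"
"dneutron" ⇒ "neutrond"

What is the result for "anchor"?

nchora

Rule — move the first character to the end.
For "anchor" the result is "nchora".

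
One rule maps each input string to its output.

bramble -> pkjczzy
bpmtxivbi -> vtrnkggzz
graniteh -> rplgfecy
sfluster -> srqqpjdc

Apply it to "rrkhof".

Each output is the input with this applied: sort the characters into reverse alphabetical order, then shift every letter 2 places backward in the alphabet (wrapping around).
Applying both steps to "rrkhof": "rrokhf", then "ppmifd".

ppmifd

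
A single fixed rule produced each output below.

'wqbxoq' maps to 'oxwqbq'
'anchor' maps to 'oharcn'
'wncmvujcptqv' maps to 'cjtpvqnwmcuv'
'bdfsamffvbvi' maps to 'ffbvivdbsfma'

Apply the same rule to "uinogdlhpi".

ldphuinigo

What's happening: swap the front and back halves of the string, then swap each adjacent pair of characters (1↔2, 3↔4, ...).
Starting from "uinogdlhpi": after the first operation, "dlhpiuinog"; after the second, "ldphuinigo".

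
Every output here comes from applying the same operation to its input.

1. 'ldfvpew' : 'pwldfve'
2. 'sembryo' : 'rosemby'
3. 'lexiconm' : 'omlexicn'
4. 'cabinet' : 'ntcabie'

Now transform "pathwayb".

abpathwy

What's happening: move the last 2 characters to the front (rotate right by 2), then swap the first and last characters.
"pathwayb" → "ybpathwa" → "abpathwy".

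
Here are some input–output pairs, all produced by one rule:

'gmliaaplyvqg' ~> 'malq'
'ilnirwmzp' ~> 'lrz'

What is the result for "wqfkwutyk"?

The transformation: keep one character in every 3, starting at position 2 (positions 2nd, 5th, 8th, ...).
So "wqfkwutyk" becomes "qwy".

qwy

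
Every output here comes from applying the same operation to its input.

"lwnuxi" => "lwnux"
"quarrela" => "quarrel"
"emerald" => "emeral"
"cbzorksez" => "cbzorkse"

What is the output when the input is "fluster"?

Looking at the pairs, the operation is to delete the last character.
Applying that to "fluster" gives "fluste".

fluste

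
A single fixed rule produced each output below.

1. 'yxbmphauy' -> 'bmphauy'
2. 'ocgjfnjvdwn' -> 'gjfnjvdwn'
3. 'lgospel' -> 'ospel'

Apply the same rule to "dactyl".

ctyl

The transformation: delete the first 2 characters.
Applying that to "dactyl" gives "ctyl".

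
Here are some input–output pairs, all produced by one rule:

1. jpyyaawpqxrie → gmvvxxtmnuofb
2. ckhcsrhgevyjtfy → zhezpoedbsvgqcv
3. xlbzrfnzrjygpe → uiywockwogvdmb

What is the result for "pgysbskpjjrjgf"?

The transformation: shift every letter 3 places backward in the alphabet (wrapping around).
Applying that to "pgysbskpjjrjgf" gives "mdvpyphmggogdc".

mdvpyphmggogdc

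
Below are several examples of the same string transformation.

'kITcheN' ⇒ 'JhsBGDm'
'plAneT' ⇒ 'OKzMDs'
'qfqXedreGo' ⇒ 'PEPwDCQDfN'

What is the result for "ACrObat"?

zbQnAZS

What's happening: flip the case of every letter, then shift every letter 1 place backward in the alphabet (wrapping around).
"ACrObat" → "acRoBAT" → "zbQnAZS".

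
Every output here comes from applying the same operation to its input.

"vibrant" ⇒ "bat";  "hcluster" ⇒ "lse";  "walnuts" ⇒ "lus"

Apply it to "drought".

ogt

Rule — delete the first character, then keep every other character starting from the second (positions 2nd, 4th, 6th, ...).
On "drought": the first step gives "rought", and the second then gives "ogt".
(Check on "hcluster": → "cluster" → "lse" ✓)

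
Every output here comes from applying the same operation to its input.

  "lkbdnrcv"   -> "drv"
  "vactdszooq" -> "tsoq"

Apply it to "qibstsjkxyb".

The rule is to delete the first 3 characters, then keep every other character starting from the first (positions 1st, 3rd, 5th, ...).
Applying both steps to "qibstsjkxyb": "stsjkxyb", then "ssky".

ssky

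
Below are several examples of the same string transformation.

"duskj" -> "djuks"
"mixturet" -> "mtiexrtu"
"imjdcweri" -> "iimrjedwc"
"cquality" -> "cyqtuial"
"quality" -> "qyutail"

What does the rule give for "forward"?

fdorraw

The pattern: take characters alternately from the front and the back (1st, last, 2nd, 2nd-last, ...).
For "forward" the result is "fdorraw".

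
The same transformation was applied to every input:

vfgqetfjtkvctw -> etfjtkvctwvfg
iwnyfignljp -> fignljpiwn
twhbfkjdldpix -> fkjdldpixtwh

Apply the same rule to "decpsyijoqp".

Each output is the input with this applied: move the first 3 characters to the end (rotate left by 3), then delete the first character.
"decpsyijoqp" → "syijoqpdec".

syijoqpdec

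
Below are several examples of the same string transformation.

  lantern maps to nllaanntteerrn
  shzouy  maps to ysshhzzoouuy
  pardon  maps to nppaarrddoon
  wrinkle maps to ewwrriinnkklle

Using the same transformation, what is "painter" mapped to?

rppaaiinntteer

The rule is to double every character, then move the last character to the front.
For "painter", step one produces "ppaaiinntteerr"; step two turns that into "rppaaiinntteer".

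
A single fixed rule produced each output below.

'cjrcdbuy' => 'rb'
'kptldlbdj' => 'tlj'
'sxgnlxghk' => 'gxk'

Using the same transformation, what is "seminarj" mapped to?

The rule is to keep one character in every 3, starting at position 3 (positions 3rd, 6th, 9th, ...).
Applying that to "seminarj" gives "ma".

ma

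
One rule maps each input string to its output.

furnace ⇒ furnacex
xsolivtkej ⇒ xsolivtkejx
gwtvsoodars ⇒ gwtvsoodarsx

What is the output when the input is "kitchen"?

The rule is to append "x".
Doing the same to "kitchen": "kitchenx".

kitchenx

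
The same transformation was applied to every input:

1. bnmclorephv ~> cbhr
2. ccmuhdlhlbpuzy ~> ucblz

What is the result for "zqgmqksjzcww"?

The rule is to keep one character in every 3, starting at position 1 (positions 1st, 4th, 7th, ...), then swap each adjacent pair of characters (1↔2, 3↔4, ...).
"zqgmqksjzcww" → "zmsc" → "mzcs".

mzcs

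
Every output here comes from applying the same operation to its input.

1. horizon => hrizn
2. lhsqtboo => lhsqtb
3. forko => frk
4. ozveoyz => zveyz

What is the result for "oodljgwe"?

dljgwe

What's happening: remove every "o".
On "oodljgwe" that produces "dljgwe".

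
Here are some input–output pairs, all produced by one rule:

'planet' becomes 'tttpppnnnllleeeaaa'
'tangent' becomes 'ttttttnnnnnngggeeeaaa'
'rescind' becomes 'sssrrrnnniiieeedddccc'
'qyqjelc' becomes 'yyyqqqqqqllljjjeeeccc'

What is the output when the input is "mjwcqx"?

xxxwwwqqqmmmjjjccc

The pattern: sort the characters into reverse alphabetical order, then repeat every character 3 times.
Applying both steps to "mjwcqx": "xwqmjc", then "xxxwwwqqqmmmjjjccc".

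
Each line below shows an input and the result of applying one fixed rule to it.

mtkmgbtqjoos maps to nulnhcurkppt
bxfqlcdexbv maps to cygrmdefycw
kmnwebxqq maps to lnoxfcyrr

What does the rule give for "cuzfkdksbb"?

dvagleltcc

The pattern: shift every letter 1 place forward in the alphabet (wrapping around).
For "cuzfkdksbb" the result is "dvagleltcc".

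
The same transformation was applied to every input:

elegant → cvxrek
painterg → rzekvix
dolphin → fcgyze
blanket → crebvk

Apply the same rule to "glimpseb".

czdgjvs

The transformation: delete the first character, then shift every letter 9 places backward in the alphabet (wrapping around).
For "glimpseb", step one produces "limpseb"; step two turns that into "czdgjvs".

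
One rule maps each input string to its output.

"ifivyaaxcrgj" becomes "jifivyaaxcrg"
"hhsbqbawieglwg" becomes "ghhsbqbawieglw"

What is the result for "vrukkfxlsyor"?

Looking at the pairs, the operation is to move the last character to the front.
Doing the same to "vrukkfxlsyor": "rvrukkfxlsyo".

rvrukkfxlsyo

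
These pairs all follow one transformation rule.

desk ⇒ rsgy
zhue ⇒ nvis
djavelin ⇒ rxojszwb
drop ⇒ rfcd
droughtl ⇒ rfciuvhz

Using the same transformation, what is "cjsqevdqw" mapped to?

In each case the input is transformed by: shift every letter 12 places backward in the alphabet (wrapping around).
So "cjsqevdqw" becomes "qxgesjrek".

qxgesjrek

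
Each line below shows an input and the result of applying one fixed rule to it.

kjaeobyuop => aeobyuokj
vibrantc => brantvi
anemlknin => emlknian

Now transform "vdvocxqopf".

vocxqopvd

The transformation: delete the last character, then move the first 2 characters to the end (rotate left by 2).
Applying that to "vdvocxqopf" gives "vocxqopvd".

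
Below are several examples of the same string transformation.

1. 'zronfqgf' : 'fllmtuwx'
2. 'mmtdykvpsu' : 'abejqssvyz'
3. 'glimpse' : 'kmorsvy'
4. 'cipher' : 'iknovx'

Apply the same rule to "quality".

aegorwz

The rule is to shift every letter 6 places forward in the alphabet (wrapping around), then sort the characters into alphabetical order.
Working it through for "quality": intermediate "wagroze", final "aegorwz".
(Check on "cipher": → "iovnkx" → "iknovx" ✓)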